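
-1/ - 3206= 1/3206= 0.00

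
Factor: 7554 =2^1*3^1*1259^1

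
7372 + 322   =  7694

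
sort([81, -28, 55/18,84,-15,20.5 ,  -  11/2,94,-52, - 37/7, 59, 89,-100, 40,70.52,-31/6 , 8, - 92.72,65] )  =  [  -  100,  -  92.72, - 52 ,  -  28,-15, - 11/2, - 37/7,  -  31/6,55/18,  8,  20.5, 40,59,  65 , 70.52, 81,84, 89,94 ] 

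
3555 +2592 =6147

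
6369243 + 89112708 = 95481951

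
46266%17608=11050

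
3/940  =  3/940 = 0.00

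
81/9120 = 27/3040 = 0.01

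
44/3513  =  44/3513 = 0.01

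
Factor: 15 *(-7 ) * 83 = -3^1*5^1*7^1 * 83^1=- 8715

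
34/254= 17/127  =  0.13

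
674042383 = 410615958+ 263426425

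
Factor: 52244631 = 3^2  *29^1*200171^1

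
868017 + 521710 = 1389727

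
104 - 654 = -550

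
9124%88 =60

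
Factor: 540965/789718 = 2^(-1)*5^1*17^(  -  1 )* 23227^( - 1)*108193^1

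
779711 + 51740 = 831451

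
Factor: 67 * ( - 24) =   -  1608 = - 2^3 * 3^1*67^1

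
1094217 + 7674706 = 8768923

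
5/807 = 5/807 =0.01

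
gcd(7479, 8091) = 9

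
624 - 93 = 531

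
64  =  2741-2677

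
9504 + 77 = 9581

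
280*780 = 218400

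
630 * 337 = 212310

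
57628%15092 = 12352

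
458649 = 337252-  - 121397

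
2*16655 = 33310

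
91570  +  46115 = 137685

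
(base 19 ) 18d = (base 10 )526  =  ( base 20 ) 166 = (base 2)1000001110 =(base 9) 644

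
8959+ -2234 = 6725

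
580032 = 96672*6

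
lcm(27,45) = 135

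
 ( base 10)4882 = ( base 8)11422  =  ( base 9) 6624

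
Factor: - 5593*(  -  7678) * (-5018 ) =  - 215488244972= - 2^2 * 7^1 *11^1*13^1 * 17^1*47^1 * 193^1*349^1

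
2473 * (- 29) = -71717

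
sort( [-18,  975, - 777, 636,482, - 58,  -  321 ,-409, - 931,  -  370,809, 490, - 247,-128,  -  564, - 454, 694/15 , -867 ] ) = [ - 931, - 867, - 777, - 564 ,-454, - 409,- 370,-321, - 247,-128,-58 ,- 18,  694/15,482,  490,636, 809, 975]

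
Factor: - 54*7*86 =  - 32508=- 2^2*3^3*7^1*43^1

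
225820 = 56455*4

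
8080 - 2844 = 5236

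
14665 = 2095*7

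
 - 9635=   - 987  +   - 8648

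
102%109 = 102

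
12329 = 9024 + 3305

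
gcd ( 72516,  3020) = 4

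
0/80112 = 0 = 0.00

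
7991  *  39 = 311649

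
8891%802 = 69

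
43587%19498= 4591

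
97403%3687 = 1541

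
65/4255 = 13/851 = 0.02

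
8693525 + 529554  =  9223079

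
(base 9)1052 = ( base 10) 776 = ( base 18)272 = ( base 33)nh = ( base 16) 308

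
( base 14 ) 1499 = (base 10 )3663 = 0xe4f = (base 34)35P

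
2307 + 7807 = 10114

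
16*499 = 7984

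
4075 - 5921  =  -1846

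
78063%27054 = 23955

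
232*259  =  60088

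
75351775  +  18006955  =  93358730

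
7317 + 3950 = 11267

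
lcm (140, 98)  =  980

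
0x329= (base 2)1100101001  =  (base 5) 11214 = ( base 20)209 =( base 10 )809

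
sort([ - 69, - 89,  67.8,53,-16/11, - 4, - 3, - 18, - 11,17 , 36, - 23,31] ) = [ - 89, - 69, - 23, - 18, - 11, - 4 , - 3, - 16/11,17,  31,36,53, 67.8 ]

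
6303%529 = 484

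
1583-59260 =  - 57677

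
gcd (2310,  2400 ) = 30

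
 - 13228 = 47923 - 61151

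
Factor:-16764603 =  - 3^1*179^1 * 31219^1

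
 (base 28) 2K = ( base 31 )2e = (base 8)114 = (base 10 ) 76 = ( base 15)51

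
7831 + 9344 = 17175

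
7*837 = 5859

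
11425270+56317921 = 67743191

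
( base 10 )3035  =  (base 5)44120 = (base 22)65l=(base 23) 5GM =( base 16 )bdb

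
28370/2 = 14185 =14185.00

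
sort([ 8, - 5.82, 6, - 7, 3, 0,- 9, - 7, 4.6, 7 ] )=[ - 9, - 7 , - 7,  -  5.82, 0, 3 , 4.6, 6,7, 8] 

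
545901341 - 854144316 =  - 308242975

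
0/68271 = 0 =0.00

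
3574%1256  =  1062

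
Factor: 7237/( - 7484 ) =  -2^( - 2)*1871^( - 1 )*7237^1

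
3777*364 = 1374828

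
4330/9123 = 4330/9123 = 0.47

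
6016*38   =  228608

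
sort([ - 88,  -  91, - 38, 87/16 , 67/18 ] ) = [ - 91, - 88, - 38,67/18,  87/16]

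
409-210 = 199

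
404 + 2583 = 2987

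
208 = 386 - 178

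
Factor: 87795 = 3^2*5^1*1951^1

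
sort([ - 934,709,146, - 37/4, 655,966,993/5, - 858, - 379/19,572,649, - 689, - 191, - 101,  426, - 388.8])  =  [  -  934, - 858, - 689,-388.8, - 191, - 101, - 379/19, - 37/4,  146,993/5, 426,572 , 649,655,  709,966]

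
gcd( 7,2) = 1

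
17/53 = 17/53 = 0.32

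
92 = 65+27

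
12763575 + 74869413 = 87632988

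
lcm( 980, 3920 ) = 3920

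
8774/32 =274 + 3/16= 274.19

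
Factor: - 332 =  -2^2*83^1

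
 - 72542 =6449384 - 6521926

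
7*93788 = 656516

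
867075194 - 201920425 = 665154769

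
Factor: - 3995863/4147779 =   -  3^( - 1 )*17^( -1 )*101^1*167^(-1 )*487^( - 1)*39563^1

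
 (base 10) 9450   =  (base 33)8mc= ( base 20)13CA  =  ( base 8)22352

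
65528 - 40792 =24736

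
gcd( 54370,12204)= 2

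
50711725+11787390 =62499115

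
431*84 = 36204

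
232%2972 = 232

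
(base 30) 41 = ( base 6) 321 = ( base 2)1111001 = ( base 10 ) 121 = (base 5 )441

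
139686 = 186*751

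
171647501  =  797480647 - 625833146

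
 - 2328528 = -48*48511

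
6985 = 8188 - 1203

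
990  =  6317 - 5327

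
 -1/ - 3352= 1/3352= 0.00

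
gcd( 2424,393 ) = 3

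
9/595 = 9/595 = 0.02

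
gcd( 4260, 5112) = 852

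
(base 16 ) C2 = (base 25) 7j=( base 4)3002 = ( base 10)194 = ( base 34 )5O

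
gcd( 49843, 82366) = 1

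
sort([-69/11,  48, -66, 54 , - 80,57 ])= [ - 80, -66,-69/11,48, 54,57 ]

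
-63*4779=  -  301077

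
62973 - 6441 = 56532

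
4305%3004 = 1301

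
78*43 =3354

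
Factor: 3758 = 2^1*1879^1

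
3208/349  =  9 + 67/349= 9.19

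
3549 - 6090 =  - 2541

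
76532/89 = 76532/89 = 859.91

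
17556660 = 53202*330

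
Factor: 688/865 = 2^4*5^ ( - 1 ) * 43^1*173^ (-1)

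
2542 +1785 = 4327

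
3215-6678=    - 3463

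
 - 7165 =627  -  7792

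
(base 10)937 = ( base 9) 1251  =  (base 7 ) 2506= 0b1110101001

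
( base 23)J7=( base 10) 444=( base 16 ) 1BC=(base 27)gc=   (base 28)fo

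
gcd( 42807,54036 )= 57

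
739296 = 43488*17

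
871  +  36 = 907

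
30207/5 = 6041 + 2/5= 6041.40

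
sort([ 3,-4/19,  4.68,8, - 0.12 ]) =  [-4/19 , - 0.12,3,4.68,  8 ] 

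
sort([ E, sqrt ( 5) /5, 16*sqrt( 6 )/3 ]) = [ sqrt(5)/5, E , 16*sqrt( 6)/3 ] 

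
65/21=65/21=3.10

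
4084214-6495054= - 2410840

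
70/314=35/157 = 0.22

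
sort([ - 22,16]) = [ - 22,16 ]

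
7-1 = 6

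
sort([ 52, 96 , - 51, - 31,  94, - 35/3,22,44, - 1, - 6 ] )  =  [ - 51,- 31,-35/3,-6,- 1,22,44, 52,94,96]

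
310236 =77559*4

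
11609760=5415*2144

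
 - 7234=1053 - 8287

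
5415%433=219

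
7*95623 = 669361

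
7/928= 7/928 = 0.01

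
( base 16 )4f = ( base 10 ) 79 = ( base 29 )2l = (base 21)3G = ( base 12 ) 67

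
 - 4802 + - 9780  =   - 14582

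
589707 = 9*65523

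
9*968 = 8712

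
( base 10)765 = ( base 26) 13B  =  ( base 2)1011111101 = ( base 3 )1001100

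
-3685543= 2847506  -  6533049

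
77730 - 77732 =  - 2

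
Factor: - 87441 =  - 3^1*29147^1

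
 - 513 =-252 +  - 261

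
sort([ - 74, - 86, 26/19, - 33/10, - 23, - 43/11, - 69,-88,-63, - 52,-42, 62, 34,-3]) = [-88,-86 , - 74,-69,  -  63, -52,-42,  -  23, -43/11, - 33/10,-3, 26/19,34 , 62]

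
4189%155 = 4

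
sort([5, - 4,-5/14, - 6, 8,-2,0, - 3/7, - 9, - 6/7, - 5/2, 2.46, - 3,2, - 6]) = [-9, - 6, - 6, - 4, - 3, - 5/2, - 2,  -  6/7, - 3/7, - 5/14, 0,2,2.46,5,  8 ]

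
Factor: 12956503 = 7^1*109^1*16981^1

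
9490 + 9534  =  19024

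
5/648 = 5/648 = 0.01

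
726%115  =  36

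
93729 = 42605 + 51124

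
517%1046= 517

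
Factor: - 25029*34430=-861748470 =- 2^1*3^5*5^1*11^1*103^1 * 313^1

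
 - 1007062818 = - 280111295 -726951523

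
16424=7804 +8620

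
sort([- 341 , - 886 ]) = [  -  886, - 341 ]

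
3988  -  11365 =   -  7377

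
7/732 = 7/732 = 0.01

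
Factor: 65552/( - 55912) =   -  2^1*17^1*29^( - 1)= - 34/29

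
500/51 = 9 + 41/51 = 9.80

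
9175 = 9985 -810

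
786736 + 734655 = 1521391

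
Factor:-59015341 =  - 7^1*11^1*53^1*14461^1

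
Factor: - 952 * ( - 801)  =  2^3*3^2*7^1*17^1*89^1 = 762552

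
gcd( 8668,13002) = 4334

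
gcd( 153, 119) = 17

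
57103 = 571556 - 514453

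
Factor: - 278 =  - 2^1*139^1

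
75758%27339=21080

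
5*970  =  4850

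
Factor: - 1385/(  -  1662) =2^( - 1)* 3^( - 1) * 5^1= 5/6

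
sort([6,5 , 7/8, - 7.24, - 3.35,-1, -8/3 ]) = [ - 7.24, - 3.35, - 8/3, - 1,7/8,5,6 ] 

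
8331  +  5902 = 14233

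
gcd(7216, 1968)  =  656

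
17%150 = 17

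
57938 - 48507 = 9431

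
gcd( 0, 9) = 9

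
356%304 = 52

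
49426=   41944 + 7482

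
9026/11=9026/11=820.55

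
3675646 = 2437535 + 1238111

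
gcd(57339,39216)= 3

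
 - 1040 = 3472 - 4512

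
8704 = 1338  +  7366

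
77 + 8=85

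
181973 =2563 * 71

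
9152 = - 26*( - 352 )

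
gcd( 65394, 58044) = 42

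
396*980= 388080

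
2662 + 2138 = 4800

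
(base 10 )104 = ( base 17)62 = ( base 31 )3B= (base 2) 1101000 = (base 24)48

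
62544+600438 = 662982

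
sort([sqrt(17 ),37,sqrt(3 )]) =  [sqrt( 3 ),sqrt( 17),  37] 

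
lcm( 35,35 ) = 35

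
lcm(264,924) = 1848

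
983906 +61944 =1045850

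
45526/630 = 22763/315 = 72.26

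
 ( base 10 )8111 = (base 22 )GGF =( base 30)90B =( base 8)17657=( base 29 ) 9IK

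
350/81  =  350/81 = 4.32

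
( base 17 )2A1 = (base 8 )1355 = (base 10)749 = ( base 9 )1022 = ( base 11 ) 621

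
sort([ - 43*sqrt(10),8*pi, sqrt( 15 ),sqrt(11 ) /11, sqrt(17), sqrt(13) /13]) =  [ - 43 * sqrt( 10), sqrt(13 ) /13, sqrt(11 ) /11, sqrt(15 ), sqrt ( 17), 8*pi] 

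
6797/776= 6797/776 = 8.76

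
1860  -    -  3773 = 5633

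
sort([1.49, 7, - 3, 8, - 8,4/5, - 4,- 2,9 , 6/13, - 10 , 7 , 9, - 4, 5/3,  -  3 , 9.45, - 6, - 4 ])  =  [ - 10, - 8, - 6 , - 4, - 4, - 4 , - 3, - 3, - 2, 6/13,  4/5,1.49,5/3,7, 7, 8,  9, 9, 9.45 ] 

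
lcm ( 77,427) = 4697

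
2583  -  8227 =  - 5644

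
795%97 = 19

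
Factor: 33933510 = 2^1*3^2*5^1*13^2 * 23^1*97^1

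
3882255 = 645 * 6019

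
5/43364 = 5/43364 = 0.00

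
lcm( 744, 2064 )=63984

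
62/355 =62/355 = 0.17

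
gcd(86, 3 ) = 1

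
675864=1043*648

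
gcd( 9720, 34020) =4860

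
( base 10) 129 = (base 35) 3O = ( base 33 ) 3U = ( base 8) 201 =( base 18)73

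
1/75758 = 1/75758 = 0.00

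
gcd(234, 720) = 18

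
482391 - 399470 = 82921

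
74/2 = 37 = 37.00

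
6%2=0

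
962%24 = 2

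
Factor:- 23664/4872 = - 2^1*7^( - 1)*17^1=- 34/7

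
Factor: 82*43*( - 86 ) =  - 2^2*41^1*43^2 = - 303236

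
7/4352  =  7/4352 = 0.00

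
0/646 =0= 0.00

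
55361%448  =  257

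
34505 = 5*6901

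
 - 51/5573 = -1 + 5522/5573 = - 0.01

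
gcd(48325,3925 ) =25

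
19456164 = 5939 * 3276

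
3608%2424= 1184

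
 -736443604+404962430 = - 331481174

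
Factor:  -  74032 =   -  2^4*7^1*661^1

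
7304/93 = 7304/93= 78.54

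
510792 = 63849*8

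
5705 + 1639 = 7344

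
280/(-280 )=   -  1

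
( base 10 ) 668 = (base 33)K8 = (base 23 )161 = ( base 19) 1g3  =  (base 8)1234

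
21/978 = 7/326 = 0.02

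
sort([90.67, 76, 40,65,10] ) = [ 10, 40,65, 76,  90.67 ] 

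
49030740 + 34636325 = 83667065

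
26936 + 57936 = 84872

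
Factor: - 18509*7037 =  - 31^1*83^1*223^1*227^1 =-  130247833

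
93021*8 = 744168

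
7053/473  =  14  +  431/473 = 14.91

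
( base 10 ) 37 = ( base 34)13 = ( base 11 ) 34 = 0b100101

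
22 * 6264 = 137808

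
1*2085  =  2085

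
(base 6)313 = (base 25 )4h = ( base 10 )117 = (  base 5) 432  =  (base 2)1110101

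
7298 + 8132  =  15430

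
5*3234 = 16170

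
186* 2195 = 408270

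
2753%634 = 217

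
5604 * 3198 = 17921592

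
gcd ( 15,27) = 3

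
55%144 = 55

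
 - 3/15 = - 1/5 =-0.20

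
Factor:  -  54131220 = -2^2 *3^3*5^1*11^1*13^1 * 701^1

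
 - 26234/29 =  - 905  +  11/29 = - 904.62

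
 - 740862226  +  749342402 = 8480176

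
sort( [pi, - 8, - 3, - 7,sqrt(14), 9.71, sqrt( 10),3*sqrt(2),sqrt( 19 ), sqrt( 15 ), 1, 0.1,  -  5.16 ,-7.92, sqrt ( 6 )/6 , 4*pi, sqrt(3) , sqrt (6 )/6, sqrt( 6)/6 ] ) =[ - 8, - 7.92, - 7, - 5.16, -3 , 0.1,sqrt( 6)/6,sqrt(6)/6,sqrt( 6 ) /6 , 1, sqrt( 3 ),  pi,sqrt( 10),  sqrt(14), sqrt( 15), 3*sqrt( 2), sqrt(19),9.71, 4*pi]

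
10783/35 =10783/35  =  308.09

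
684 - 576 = 108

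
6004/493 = 6004/493 = 12.18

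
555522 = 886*627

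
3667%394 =121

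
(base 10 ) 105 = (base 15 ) 70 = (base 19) 5a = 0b1101001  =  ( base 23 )4D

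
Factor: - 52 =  - 2^2 * 13^1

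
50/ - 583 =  - 1  +  533/583=- 0.09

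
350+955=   1305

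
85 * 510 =43350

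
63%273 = 63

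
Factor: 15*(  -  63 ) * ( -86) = 81270  =  2^1*3^3*5^1*7^1*43^1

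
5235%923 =620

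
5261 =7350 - 2089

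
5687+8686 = 14373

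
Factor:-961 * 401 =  - 385361 = - 31^2 * 401^1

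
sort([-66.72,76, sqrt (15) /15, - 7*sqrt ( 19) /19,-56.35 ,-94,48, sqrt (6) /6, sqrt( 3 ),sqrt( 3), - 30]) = [ -94,-66.72,-56.35, - 30, - 7*sqrt(19) /19,sqrt(15) /15,sqrt( 6)/6,sqrt( 3 ),sqrt(3),48, 76]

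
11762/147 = 80+2/147=80.01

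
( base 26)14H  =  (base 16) 31D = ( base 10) 797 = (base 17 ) 2CF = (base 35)MR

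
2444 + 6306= 8750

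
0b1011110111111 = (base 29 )76i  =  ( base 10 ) 6079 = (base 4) 1132333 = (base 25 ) 9I4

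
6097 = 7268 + -1171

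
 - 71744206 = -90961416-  - 19217210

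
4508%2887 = 1621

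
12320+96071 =108391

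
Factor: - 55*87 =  -4785 = -  3^1*5^1*11^1*29^1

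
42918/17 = 2524 + 10/17 = 2524.59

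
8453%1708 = 1621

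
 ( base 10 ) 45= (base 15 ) 30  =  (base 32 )1d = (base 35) 1A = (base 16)2D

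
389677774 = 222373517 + 167304257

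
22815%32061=22815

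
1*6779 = 6779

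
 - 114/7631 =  - 1 + 7517/7631= -0.01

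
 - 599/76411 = -1+75812/76411 = - 0.01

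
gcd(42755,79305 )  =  85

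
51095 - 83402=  - 32307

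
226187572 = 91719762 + 134467810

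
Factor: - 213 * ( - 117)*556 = 2^2*3^3 * 13^1*71^1*139^1 = 13856076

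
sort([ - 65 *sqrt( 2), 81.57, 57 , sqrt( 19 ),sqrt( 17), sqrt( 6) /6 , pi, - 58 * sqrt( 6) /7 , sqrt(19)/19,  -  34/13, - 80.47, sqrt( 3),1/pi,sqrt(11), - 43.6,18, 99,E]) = [ -65*sqrt ( 2 ) , - 80.47, - 43.6,-58*sqrt ( 6) /7, - 34/13,sqrt( 19 )/19,1/pi,sqrt( 6 ) /6,sqrt ( 3) , E,pi , sqrt(11 ),  sqrt( 17),sqrt ( 19 ) , 18, 57,  81.57,99 ] 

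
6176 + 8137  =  14313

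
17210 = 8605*2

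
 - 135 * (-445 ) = 60075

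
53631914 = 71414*751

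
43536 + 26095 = 69631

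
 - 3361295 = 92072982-95434277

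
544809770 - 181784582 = 363025188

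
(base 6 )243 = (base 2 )1100011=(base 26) 3l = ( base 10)99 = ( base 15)69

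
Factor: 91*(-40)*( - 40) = 2^6*5^2 * 7^1  *  13^1=145600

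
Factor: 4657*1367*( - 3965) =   -  25241661835 = - 5^1*13^1 * 61^1*1367^1 *4657^1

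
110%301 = 110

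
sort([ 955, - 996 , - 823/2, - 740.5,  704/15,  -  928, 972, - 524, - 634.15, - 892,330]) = [ - 996, - 928, - 892, - 740.5, - 634.15,-524, - 823/2 , 704/15,330, 955, 972 ]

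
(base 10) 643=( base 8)1203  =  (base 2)1010000011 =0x283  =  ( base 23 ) 14M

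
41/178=41/178= 0.23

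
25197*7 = 176379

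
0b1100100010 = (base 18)28a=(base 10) 802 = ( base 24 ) 19a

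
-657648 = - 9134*72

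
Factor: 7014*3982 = 27929748 = 2^2*3^1*7^1*11^1*167^1*181^1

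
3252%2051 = 1201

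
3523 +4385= 7908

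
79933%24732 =5737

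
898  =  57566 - 56668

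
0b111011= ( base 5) 214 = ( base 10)59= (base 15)3e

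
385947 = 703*549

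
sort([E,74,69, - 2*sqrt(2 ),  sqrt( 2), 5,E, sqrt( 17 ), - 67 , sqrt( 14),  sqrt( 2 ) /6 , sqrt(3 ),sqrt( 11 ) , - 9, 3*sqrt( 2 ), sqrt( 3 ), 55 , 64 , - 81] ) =[-81, - 67, - 9,-2*sqrt ( 2 ),sqrt( 2 ) /6 , sqrt( 2 ), sqrt( 3 ), sqrt( 3 ),E , E, sqrt( 11), sqrt ( 14 ), sqrt( 17), 3*sqrt( 2), 5 , 55, 64, 69, 74] 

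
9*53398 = 480582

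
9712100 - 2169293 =7542807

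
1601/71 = 22+39/71 = 22.55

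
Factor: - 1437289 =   -  7^1*205327^1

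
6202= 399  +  5803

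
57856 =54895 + 2961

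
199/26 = 7+17/26 = 7.65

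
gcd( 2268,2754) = 162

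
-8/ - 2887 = 8/2887  =  0.00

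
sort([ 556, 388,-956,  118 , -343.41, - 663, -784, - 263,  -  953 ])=[ - 956, - 953 ,  -  784, - 663, - 343.41, - 263,118, 388,556]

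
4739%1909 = 921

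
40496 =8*5062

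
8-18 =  - 10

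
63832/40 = 1595 + 4/5= 1595.80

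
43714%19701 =4312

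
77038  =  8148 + 68890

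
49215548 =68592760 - 19377212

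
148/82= 1 + 33/41 = 1.80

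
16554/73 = 16554/73= 226.77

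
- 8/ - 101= 8/101  =  0.08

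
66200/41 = 1614  +  26/41 = 1614.63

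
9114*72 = 656208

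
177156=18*9842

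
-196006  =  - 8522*23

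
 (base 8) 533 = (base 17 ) 137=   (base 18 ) 115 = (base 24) eb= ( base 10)347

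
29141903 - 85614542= - 56472639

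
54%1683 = 54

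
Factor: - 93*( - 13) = 1209 = 3^1*13^1 * 31^1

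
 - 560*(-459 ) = 257040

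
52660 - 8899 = 43761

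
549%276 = 273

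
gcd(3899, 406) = 7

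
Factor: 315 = 3^2*5^1*7^1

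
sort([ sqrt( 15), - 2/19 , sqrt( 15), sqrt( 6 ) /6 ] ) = [  -  2/19, sqrt( 6)/6,sqrt( 15),  sqrt( 15 ) ] 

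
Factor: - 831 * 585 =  - 3^3*5^1*13^1*277^1 = -  486135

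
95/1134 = 95/1134 = 0.08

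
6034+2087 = 8121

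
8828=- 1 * ( - 8828) 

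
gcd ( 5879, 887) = 1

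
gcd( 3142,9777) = 1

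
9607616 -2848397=6759219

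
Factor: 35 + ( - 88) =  - 53 = - 53^1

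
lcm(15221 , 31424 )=974144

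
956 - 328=628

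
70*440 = 30800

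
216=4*54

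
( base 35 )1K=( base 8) 67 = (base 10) 55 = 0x37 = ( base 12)47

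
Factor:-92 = - 2^2*23^1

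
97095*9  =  873855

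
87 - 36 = 51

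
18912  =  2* 9456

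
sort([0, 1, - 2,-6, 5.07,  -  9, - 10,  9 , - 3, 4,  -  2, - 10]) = [ -10, - 10 ,- 9,-6, - 3, - 2,  -  2,0, 1,4, 5.07 , 9]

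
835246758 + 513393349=1348640107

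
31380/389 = 31380/389=80.67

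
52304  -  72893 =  - 20589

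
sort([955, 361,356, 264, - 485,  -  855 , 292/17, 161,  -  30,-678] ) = [-855, - 678 , - 485,-30, 292/17,  161, 264, 356, 361, 955] 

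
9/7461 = 1/829=0.00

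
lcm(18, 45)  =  90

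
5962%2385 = 1192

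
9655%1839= 460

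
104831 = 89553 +15278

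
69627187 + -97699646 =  - 28072459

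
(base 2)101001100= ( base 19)H9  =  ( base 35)9H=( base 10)332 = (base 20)GC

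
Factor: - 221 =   -  13^1 * 17^1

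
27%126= 27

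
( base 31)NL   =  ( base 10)734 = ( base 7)2066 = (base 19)20c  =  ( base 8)1336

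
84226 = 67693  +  16533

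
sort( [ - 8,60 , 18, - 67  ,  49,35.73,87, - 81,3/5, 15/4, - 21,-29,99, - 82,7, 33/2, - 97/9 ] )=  [ - 82,  -  81, - 67,  -  29, - 21, - 97/9, - 8,3/5,15/4,7,33/2,18,35.73,49  ,  60,87,99]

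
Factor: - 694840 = -2^3 *5^1 *29^1 *599^1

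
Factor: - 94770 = -2^1*3^6*5^1*13^1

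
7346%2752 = 1842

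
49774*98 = 4877852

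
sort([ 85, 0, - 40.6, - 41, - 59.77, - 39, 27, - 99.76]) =[ - 99.76, - 59.77,-41, - 40.6 , - 39,0,27,85]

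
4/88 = 1/22 = 0.05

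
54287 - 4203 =50084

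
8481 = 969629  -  961148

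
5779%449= 391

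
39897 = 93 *429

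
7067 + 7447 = 14514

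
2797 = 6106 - 3309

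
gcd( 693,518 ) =7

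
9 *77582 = 698238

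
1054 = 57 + 997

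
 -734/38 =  - 367/19 = -19.32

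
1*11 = 11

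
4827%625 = 452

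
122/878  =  61/439 =0.14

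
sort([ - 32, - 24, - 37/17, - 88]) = [ - 88, - 32, - 24 ,  -  37/17 ] 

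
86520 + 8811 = 95331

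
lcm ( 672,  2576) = 15456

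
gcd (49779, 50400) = 9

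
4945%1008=913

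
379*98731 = 37419049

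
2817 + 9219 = 12036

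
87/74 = 1+13/74 = 1.18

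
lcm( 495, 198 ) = 990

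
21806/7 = 3115 + 1/7 = 3115.14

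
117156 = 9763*12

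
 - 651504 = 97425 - 748929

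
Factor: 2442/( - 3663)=-2^1* 3^( - 1 )= - 2/3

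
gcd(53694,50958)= 342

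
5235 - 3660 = 1575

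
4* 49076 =196304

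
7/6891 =7/6891 = 0.00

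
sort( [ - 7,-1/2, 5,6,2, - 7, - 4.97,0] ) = [ - 7,-7, - 4.97,- 1/2, 0, 2, 5, 6 ] 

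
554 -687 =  - 133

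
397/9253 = 397/9253 = 0.04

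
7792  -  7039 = 753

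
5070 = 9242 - 4172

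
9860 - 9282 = 578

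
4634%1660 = 1314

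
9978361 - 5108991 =4869370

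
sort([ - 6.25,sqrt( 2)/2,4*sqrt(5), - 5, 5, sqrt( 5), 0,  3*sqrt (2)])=[ - 6.25, - 5,  0,  sqrt(2)/2, sqrt( 5), 3 * sqrt(2), 5, 4*sqrt( 5 ) ]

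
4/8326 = 2/4163 = 0.00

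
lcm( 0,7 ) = 0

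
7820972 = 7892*991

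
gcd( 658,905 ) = 1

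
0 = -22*0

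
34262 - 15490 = 18772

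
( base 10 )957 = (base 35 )RC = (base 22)1LB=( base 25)1D7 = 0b1110111101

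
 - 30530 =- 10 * 3053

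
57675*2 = 115350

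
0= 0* (  -  914 )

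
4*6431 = 25724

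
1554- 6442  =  -4888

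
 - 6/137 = - 1 + 131/137 = - 0.04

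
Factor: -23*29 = - 667 = - 23^1*29^1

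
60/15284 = 15/3821 = 0.00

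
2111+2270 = 4381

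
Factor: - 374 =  - 2^1*11^1 * 17^1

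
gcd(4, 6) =2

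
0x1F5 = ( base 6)2153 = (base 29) h8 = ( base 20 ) 151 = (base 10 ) 501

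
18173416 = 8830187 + 9343229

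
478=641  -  163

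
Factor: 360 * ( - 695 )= - 2^3*3^2*5^2*139^1 = - 250200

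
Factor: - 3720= -2^3 * 3^1*5^1*31^1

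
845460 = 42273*20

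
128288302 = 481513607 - 353225305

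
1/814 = 1/814 =0.00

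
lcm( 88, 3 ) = 264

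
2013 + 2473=4486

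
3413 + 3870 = 7283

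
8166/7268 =4083/3634 = 1.12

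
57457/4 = 14364 + 1/4= 14364.25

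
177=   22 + 155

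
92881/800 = 116 + 81/800 =116.10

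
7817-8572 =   -  755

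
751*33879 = 25443129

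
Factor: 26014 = 2^1*13007^1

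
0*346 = 0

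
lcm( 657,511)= 4599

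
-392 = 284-676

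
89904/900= 99  +  67/75 = 99.89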